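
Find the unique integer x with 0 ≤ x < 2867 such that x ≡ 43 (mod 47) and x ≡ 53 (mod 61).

47⁻¹ mod 61: 47*13 ≡ 1 (mod 61), so 47⁻¹ ≡ 13.
x = 43 + 47*((53 − 43)*13 mod 61) = 43 + 47*8 = 419.

419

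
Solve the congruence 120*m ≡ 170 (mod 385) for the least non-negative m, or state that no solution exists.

gcd(120, 385) = 5, and 5 | 170, so solutions exist.
Divide through by 5: 24*m ≡ 34 mod 77.
24⁻¹ ≡ 61 (mod 77).
m ≡ 61*34 ≡ 72 (mod 77).
The smallest non-negative solution is m = 72.

72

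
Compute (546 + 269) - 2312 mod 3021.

1524

546 + 269 = 815
815 - 2312 = -1497 ≡ 1524 (mod 3021)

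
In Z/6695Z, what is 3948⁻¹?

6695 = 1×3948 + 2747
3948 = 1×2747 + 1201
2747 = 2×1201 + 345
1201 = 3×345 + 166
345 = 2×166 + 13
166 = 12×13 + 10
13 = 1×10 + 3
10 = 3×3 + 1
3 = 3×1 + 0
gcd(3948, 6695) = 1, so the inverse exists.
Back-substitute for 1:
1 = 1×10 − 3×3
  = −3×13 + 4×10
  = 4×166 − 51×13
  = −51×345 + 106×166
  = 106×1201 − 369×345
  = −369×2747 + 844×1201
  = 844×3948 − 1213×2747
  = −1213×6695 + 2057×3948
So 3948⁻¹ ≡ 2057 (mod 6695).

2057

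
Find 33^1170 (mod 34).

1

1170 in binary is 10010010010, i.e. 1170 = 1024 + 128 + 16 + 2.
33^1 ≡ 33 (mod 34)
33^2 ≡ 33^2 = 1089 ≡ 1 (mod 34)
33^4 ≡ 1^2 = 1 (mod 34)
33^8 ≡ 1^2 = 1 (mod 34)
33^16 ≡ 1^2 = 1 (mod 34)
33^32 ≡ 1^2 = 1 (mod 34)
33^64 ≡ 1^2 = 1 (mod 34)
33^128 ≡ 1^2 = 1 (mod 34)
33^256 ≡ 1^2 = 1 (mod 34)
33^512 ≡ 1^2 = 1 (mod 34)
33^1024 ≡ 1^2 = 1 (mod 34)
33^1170 = 33^1024 × 33^128 × 33^16 × 33^2 ≡ 1 × 1 × 1 × 1 (mod 34).
Accumulate the product:
1 × 1 = 1
1 × 1 = 1
1 × 1 = 1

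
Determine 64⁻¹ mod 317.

317 = 4*64 + 61
64 = 1*61 + 3
61 = 20*3 + 1
3 = 3*1 + 0
gcd(64, 317) = 1, so the inverse exists.
Back-substitute for 1:
1 = 1*61 − 20*3
  = −20*64 + 21*61
  = 21*317 − 104*64
So 64⁻¹ ≡ −104 ≡ 213 (mod 317).

213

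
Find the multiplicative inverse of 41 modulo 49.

Run the extended Euclidean algorithm:
49 = 1·41 + 8
41 = 5·8 + 1
8 = 8·1 + 0
gcd(41, 49) = 1, so the inverse exists.
Bézout: 1 = −5·49 + 6·41.
So 41⁻¹ ≡ 6 (mod 49).

6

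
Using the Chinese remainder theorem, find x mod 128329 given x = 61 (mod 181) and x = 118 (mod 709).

28478

181⁻¹ mod 709: 181·662 ≡ 1 (mod 709), so 181⁻¹ ≡ 662.
x = 61 + 181·((118 − 61)·662 mod 709) = 61 + 181·157 = 28478.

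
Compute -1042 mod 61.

56

-1042 = -18·61 + 56, so -1042 ≡ 56 (mod 61).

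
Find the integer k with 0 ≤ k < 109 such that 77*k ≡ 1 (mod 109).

109 = 1*77 + 32
77 = 2*32 + 13
32 = 2*13 + 6
13 = 2*6 + 1
6 = 6*1 + 0
gcd(77, 109) = 1, so the inverse exists.
Back-substitute for 1:
1 = 1*13 − 2*6
  = −2*32 + 5*13
  = 5*77 − 12*32
  = −12*109 + 17*77
So 77⁻¹ ≡ 17 (mod 109).

17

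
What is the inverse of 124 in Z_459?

459 = 3*124 + 87
124 = 1*87 + 37
87 = 2*37 + 13
37 = 2*13 + 11
13 = 1*11 + 2
11 = 5*2 + 1
2 = 2*1 + 0
gcd(124, 459) = 1, so the inverse exists.
Back-substitute for 1:
1 = 1*11 − 5*2
  = −5*13 + 6*11
  = 6*37 − 17*13
  = −17*87 + 40*37
  = 40*124 − 57*87
  = −57*459 + 211*124
So 124⁻¹ ≡ 211 (mod 459).

211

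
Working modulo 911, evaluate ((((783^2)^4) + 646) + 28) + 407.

324

(783)^2 ≡ 897 (mod 911)
(897)^4 ≡ 154 (mod 911)
154 + 646 = 800
800 + 28 = 828
828 + 407 = 1235 ≡ 324 (mod 911)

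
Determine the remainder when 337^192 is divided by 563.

Using repeated squaring:
337^1 ≡ 337 (mod 563)
337^2 ≡ 337^2 = 113569 ≡ 406 (mod 563)
337^4 ≡ 406^2 = 164836 ≡ 440 (mod 563)
337^8 ≡ 440^2 = 193600 ≡ 491 (mod 563)
337^16 ≡ 491^2 = 241081 ≡ 117 (mod 563)
337^32 ≡ 117^2 = 13689 ≡ 177 (mod 563)
337^64 ≡ 177^2 = 31329 ≡ 364 (mod 563)
337^128 ≡ 364^2 = 132496 ≡ 191 (mod 563)
337^192 = 337^128 × 337^64 ≡ 191 × 364 (mod 563).
191 × 364 = 69524 ≡ 275 (mod 563).

275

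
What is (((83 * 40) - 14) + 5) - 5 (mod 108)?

66

83 * 40 = 3320 ≡ 80 (mod 108)
80 - 14 = 66
66 + 5 = 71
71 - 5 = 66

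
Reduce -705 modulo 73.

25

-705 = -10×73 + 25, so -705 ≡ 25 (mod 73).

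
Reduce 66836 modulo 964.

320

66836 = 69×964 + 320, so 66836 ≡ 320 (mod 964).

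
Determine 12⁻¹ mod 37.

37 = 3×12 + 1
12 = 12×1 + 0
gcd(12, 37) = 1, so the inverse exists.
Bézout: 1 = 1×37 − 3×12.
So 12⁻¹ ≡ −3 ≡ 34 (mod 37).

34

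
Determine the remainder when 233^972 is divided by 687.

Using repeated squaring:
972 in binary is 1111001100, i.e. 972 = 512 + 256 + 128 + 64 + 8 + 4.
233^1 ≡ 233 (mod 687)
233^2 ≡ 233^2 = 54289 ≡ 16 (mod 687)
233^4 ≡ 16^2 = 256 (mod 687)
233^8 ≡ 256^2 = 65536 ≡ 271 (mod 687)
233^16 ≡ 271^2 = 73441 ≡ 619 (mod 687)
233^32 ≡ 619^2 = 383161 ≡ 502 (mod 687)
233^64 ≡ 502^2 = 252004 ≡ 562 (mod 687)
233^128 ≡ 562^2 = 315844 ≡ 511 (mod 687)
233^256 ≡ 511^2 = 261121 ≡ 61 (mod 687)
233^512 ≡ 61^2 = 3721 ≡ 286 (mod 687)
233^972 = 233^512 × 233^256 × 233^128 × 233^64 × 233^8 × 233^4 ≡ 286 × 61 × 511 × 562 × 271 × 256 (mod 687).
Accumulate the product:
286 × 61 = 17446 ≡ 271
271 × 511 = 138481 ≡ 394
394 × 562 = 221428 ≡ 214
214 × 271 = 57994 ≡ 286
286 × 256 = 73216 ≡ 394

394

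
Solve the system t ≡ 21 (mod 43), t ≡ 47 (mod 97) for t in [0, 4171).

43⁻¹ mod 97: 43*88 ≡ 1 (mod 97), so 43⁻¹ ≡ 88.
t = 21 + 43*((47 − 21)*88 mod 97) = 21 + 43*57 = 2472.

2472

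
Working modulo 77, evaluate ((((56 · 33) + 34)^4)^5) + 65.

66

56 · 33 = 1848 ≡ 0 (mod 77)
0 + 34 = 34
(34)^4 ≡ 1 (mod 77)
(1)^5 ≡ 1 (mod 77)
1 + 65 = 66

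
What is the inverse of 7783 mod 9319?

9319 = 1*7783 + 1536
7783 = 5*1536 + 103
1536 = 14*103 + 94
103 = 1*94 + 9
94 = 10*9 + 4
9 = 2*4 + 1
4 = 4*1 + 0
gcd(7783, 9319) = 1, so the inverse exists.
Back-substitute for 1:
1 = 1*9 − 2*4
  = −2*94 + 21*9
  = 21*103 − 23*94
  = −23*1536 + 343*103
  = 343*7783 − 1738*1536
  = −1738*9319 + 2081*7783
So 7783⁻¹ ≡ 2081 (mod 9319).

2081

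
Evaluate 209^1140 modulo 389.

Using repeated squaring:
209^1 ≡ 209 (mod 389)
209^2 ≡ 209^2 = 43681 ≡ 113 (mod 389)
209^4 ≡ 113^2 = 12769 ≡ 321 (mod 389)
209^8 ≡ 321^2 = 103041 ≡ 345 (mod 389)
209^16 ≡ 345^2 = 119025 ≡ 380 (mod 389)
209^32 ≡ 380^2 = 144400 ≡ 81 (mod 389)
209^64 ≡ 81^2 = 6561 ≡ 337 (mod 389)
209^128 ≡ 337^2 = 113569 ≡ 370 (mod 389)
209^256 ≡ 370^2 = 136900 ≡ 361 (mod 389)
209^512 ≡ 361^2 = 130321 ≡ 6 (mod 389)
209^1024 ≡ 6^2 = 36 (mod 389)
209^1140 = 209^1024 × 209^64 × 209^32 × 209^16 × 209^4 ≡ 36 × 337 × 81 × 380 × 321 (mod 389).
Accumulate the product:
36 × 337 = 12132 ≡ 73
73 × 81 = 5913 ≡ 78
78 × 380 = 29640 ≡ 76
76 × 321 = 24396 ≡ 278

278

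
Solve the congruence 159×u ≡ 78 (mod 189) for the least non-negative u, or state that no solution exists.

10

gcd(159, 189) = 3, and 3 | 78, so solutions exist.
Divide through by 3: 53×u ≡ 26 mod 63.
53⁻¹ ≡ 44 (mod 63).
u ≡ 44×26 ≡ 10 (mod 63).
The smallest non-negative solution is u = 10.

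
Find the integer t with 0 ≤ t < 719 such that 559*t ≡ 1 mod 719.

719 = 1×559 + 160
559 = 3×160 + 79
160 = 2×79 + 2
79 = 39×2 + 1
2 = 2×1 + 0
gcd(559, 719) = 1, so the inverse exists.
Bézout: 1 = −276×719 + 355×559.
So 559⁻¹ ≡ 355 (mod 719).

355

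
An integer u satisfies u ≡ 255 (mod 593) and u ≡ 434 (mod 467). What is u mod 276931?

593⁻¹ mod 467: 593·404 ≡ 1 (mod 467), so 593⁻¹ ≡ 404.
u = 255 + 593·((434 − 255)·404 mod 467) = 255 + 593·398 = 236269.

236269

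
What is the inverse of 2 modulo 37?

19

Apply the Euclidean algorithm and back-substitute:
37 = 18*2 + 1
2 = 2*1 + 0
gcd(2, 37) = 1, so the inverse exists.
Bézout: 1 = 1*37 − 18*2.
So 2⁻¹ ≡ −18 ≡ 19 (mod 37).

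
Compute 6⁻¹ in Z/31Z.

By the extended Euclidean algorithm:
31 = 5·6 + 1
6 = 6·1 + 0
gcd(6, 31) = 1, so the inverse exists.
Back-substitute for 1:
1 = 1·31 − 5·6
So 6⁻¹ ≡ −5 ≡ 26 (mod 31).

26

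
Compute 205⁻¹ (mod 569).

569 = 2×205 + 159
205 = 1×159 + 46
159 = 3×46 + 21
46 = 2×21 + 4
21 = 5×4 + 1
4 = 4×1 + 0
gcd(205, 569) = 1, so the inverse exists.
Bézout: 1 = 49×569 − 136×205.
So 205⁻¹ ≡ −136 ≡ 433 (mod 569).

433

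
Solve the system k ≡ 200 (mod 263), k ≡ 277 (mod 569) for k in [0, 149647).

263⁻¹ mod 569: 263·344 ≡ 1 (mod 569), so 263⁻¹ ≡ 344.
k = 200 + 263·((277 − 200)·344 mod 569) = 200 + 263·314 = 82782.
Check: 82782 mod 263 = 200, 82782 mod 569 = 277. ✓

82782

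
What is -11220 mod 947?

144

-11220 = -12·947 + 144, so -11220 ≡ 144 (mod 947).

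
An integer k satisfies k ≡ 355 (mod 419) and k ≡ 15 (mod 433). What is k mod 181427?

62367

419⁻¹ mod 433: 419*402 ≡ 1 (mod 433), so 419⁻¹ ≡ 402.
k = 355 + 419*((15 − 355)*402 mod 433) = 355 + 419*148 = 62367.
Check: 62367 mod 419 = 355, 62367 mod 433 = 15. ✓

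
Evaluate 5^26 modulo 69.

4

Using repeated squaring:
26 in binary is 11010, i.e. 26 = 16 + 8 + 2.
5^1 ≡ 5 (mod 69)
5^2 ≡ 5^2 = 25 (mod 69)
5^4 ≡ 25^2 = 625 ≡ 4 (mod 69)
5^8 ≡ 4^2 = 16 (mod 69)
5^16 ≡ 16^2 = 256 ≡ 49 (mod 69)
5^26 = 5^16 × 5^8 × 5^2 ≡ 49 × 16 × 25 (mod 69).
Accumulate the product:
49 × 16 = 784 ≡ 25
25 × 25 = 625 ≡ 4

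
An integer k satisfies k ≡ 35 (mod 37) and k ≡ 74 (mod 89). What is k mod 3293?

37⁻¹ mod 89: 37×77 ≡ 1 (mod 89), so 37⁻¹ ≡ 77.
k = 35 + 37×((74 − 35)×77 mod 89) = 35 + 37×66 = 2477.

2477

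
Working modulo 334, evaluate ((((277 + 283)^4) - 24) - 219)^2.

115

277 + 283 = 560 ≡ 226 (mod 334)
(226)^4 ≡ 8 (mod 334)
8 - 24 = -16 ≡ 318 (mod 334)
318 - 219 = 99
(99)^2 ≡ 115 (mod 334)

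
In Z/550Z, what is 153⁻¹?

417

By the extended Euclidean algorithm:
550 = 3×153 + 91
153 = 1×91 + 62
91 = 1×62 + 29
62 = 2×29 + 4
29 = 7×4 + 1
4 = 4×1 + 0
gcd(153, 550) = 1, so the inverse exists.
Bézout: 1 = 37×550 − 133×153.
So 153⁻¹ ≡ −133 ≡ 417 (mod 550).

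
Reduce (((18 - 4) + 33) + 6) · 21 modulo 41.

6

18 - 4 = 14
14 + 33 = 47 ≡ 6 (mod 41)
6 + 6 = 12
12 · 21 = 252 ≡ 6 (mod 41)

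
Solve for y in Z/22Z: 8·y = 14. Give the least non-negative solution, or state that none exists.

10

gcd(8, 22) = 2, and 2 | 14, so solutions exist.
Divide through by 2: 4·y ≡ 7 (mod 11).
4⁻¹ ≡ 3 (mod 11).
y ≡ 3·7 ≡ 10 (mod 11).
The smallest non-negative solution is y = 10.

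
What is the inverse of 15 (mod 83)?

By the extended Euclidean algorithm:
83 = 5·15 + 8
15 = 1·8 + 7
8 = 1·7 + 1
7 = 7·1 + 0
gcd(15, 83) = 1, so the inverse exists.
Bézout: 1 = 2·83 − 11·15.
So 15⁻¹ ≡ −11 ≡ 72 (mod 83).

72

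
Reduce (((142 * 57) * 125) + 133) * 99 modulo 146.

123

142 * 57 = 8094 ≡ 64 (mod 146)
64 * 125 = 8000 ≡ 116 (mod 146)
116 + 133 = 249 ≡ 103 (mod 146)
103 * 99 = 10197 ≡ 123 (mod 146)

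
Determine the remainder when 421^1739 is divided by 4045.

3366

Using repeated squaring:
1739 in binary is 11011001011, i.e. 1739 = 1024 + 512 + 128 + 64 + 8 + 2 + 1.
421^1 ≡ 421 (mod 4045)
421^2 ≡ 421^2 = 177241 ≡ 3306 (mod 4045)
421^4 ≡ 3306^2 = 10929636 ≡ 46 (mod 4045)
421^8 ≡ 46^2 = 2116 (mod 4045)
421^16 ≡ 2116^2 = 4477456 ≡ 3686 (mod 4045)
421^32 ≡ 3686^2 = 13586596 ≡ 3486 (mod 4045)
421^64 ≡ 3486^2 = 12152196 ≡ 1016 (mod 4045)
421^128 ≡ 1016^2 = 1032256 ≡ 781 (mod 4045)
421^256 ≡ 781^2 = 609961 ≡ 3211 (mod 4045)
421^512 ≡ 3211^2 = 10310521 ≡ 3861 (mod 4045)
421^1024 ≡ 3861^2 = 14907321 ≡ 1496 (mod 4045)
421^1739 = 421^1024 · 421^512 · 421^128 · 421^64 · 421^8 · 421^2 · 421^1 ≡ 1496 · 3861 · 781 · 1016 · 2116 · 3306 · 421 (mod 4045).
Accumulate the product:
1496 · 3861 = 5776056 ≡ 3841
3841 · 781 = 2999821 ≡ 2476
2476 · 1016 = 2515616 ≡ 3671
3671 · 2116 = 7767836 ≡ 1436
1436 · 3306 = 4747416 ≡ 2631
2631 · 421 = 1107651 ≡ 3366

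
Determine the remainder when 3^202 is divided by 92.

81

Compute successive squares:
3^1 ≡ 3 (mod 92)
3^2 ≡ 3^2 = 9 (mod 92)
3^4 ≡ 9^2 = 81 (mod 92)
3^8 ≡ 81^2 = 6561 ≡ 29 (mod 92)
3^16 ≡ 29^2 = 841 ≡ 13 (mod 92)
3^32 ≡ 13^2 = 169 ≡ 77 (mod 92)
3^64 ≡ 77^2 = 5929 ≡ 41 (mod 92)
3^128 ≡ 41^2 = 1681 ≡ 25 (mod 92)
3^202 = 3^128 * 3^64 * 3^8 * 3^2 ≡ 25 * 41 * 29 * 9 (mod 92).
Accumulate the product:
25 * 41 = 1025 ≡ 13
13 * 29 = 377 ≡ 9
9 * 9 = 81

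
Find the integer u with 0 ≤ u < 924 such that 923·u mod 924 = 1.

Run the extended Euclidean algorithm:
924 = 1*923 + 1
923 = 923*1 + 0
gcd(923, 924) = 1, so the inverse exists.
Back-substitute for 1:
1 = 1*924 − 1*923
So 923⁻¹ ≡ −1 ≡ 923 (mod 924).

923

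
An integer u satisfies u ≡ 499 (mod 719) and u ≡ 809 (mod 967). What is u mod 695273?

521055

719⁻¹ mod 967: 719×464 ≡ 1 (mod 967), so 719⁻¹ ≡ 464.
u = 499 + 719×((809 − 499)×464 mod 967) = 499 + 719×724 = 521055.
Check: 521055 mod 719 = 499, 521055 mod 967 = 809. ✓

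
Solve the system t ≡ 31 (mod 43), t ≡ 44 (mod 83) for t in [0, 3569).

43⁻¹ mod 83: 43×56 ≡ 1 (mod 83), so 43⁻¹ ≡ 56.
t = 31 + 43×((44 − 31)×56 mod 83) = 31 + 43×64 = 2783.

2783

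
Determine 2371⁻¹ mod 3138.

Apply the Euclidean algorithm and back-substitute:
3138 = 1*2371 + 767
2371 = 3*767 + 70
767 = 10*70 + 67
70 = 1*67 + 3
67 = 22*3 + 1
3 = 3*1 + 0
gcd(2371, 3138) = 1, so the inverse exists.
Back-substitute for 1:
1 = 1*67 − 22*3
  = −22*70 + 23*67
  = 23*767 − 252*70
  = −252*2371 + 779*767
  = 779*3138 − 1031*2371
So 2371⁻¹ ≡ −1031 ≡ 2107 (mod 3138).

2107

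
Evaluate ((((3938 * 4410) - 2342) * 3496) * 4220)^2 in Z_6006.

1054

3938 * 4410 = 17366580 ≡ 3234 (mod 6006)
3234 - 2342 = 892
892 * 3496 = 3118432 ≡ 1318 (mod 6006)
1318 * 4220 = 5561960 ≡ 404 (mod 6006)
(404)^2 ≡ 1054 (mod 6006)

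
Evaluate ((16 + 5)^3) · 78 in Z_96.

16 + 5 = 21
(21)^3 ≡ 45 (mod 96)
45 · 78 = 3510 ≡ 54 (mod 96)

54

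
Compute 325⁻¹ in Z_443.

229

Run the extended Euclidean algorithm:
443 = 1×325 + 118
325 = 2×118 + 89
118 = 1×89 + 29
89 = 3×29 + 2
29 = 14×2 + 1
2 = 2×1 + 0
gcd(325, 443) = 1, so the inverse exists.
Bézout: 1 = 157×443 − 214×325.
So 325⁻¹ ≡ −214 ≡ 229 (mod 443).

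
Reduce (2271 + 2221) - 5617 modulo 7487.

2271 + 2221 = 4492
4492 - 5617 = -1125 ≡ 6362 (mod 7487)

6362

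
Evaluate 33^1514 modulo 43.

14

By square-and-multiply:
33^1 ≡ 33 (mod 43)
33^2 ≡ 33^2 = 1089 ≡ 14 (mod 43)
33^4 ≡ 14^2 = 196 ≡ 24 (mod 43)
33^8 ≡ 24^2 = 576 ≡ 17 (mod 43)
33^16 ≡ 17^2 = 289 ≡ 31 (mod 43)
33^32 ≡ 31^2 = 961 ≡ 15 (mod 43)
33^64 ≡ 15^2 = 225 ≡ 10 (mod 43)
33^128 ≡ 10^2 = 100 ≡ 14 (mod 43)
33^256 ≡ 14^2 = 196 ≡ 24 (mod 43)
33^512 ≡ 24^2 = 576 ≡ 17 (mod 43)
33^1024 ≡ 17^2 = 289 ≡ 31 (mod 43)
33^1514 = 33^1024 * 33^256 * 33^128 * 33^64 * 33^32 * 33^8 * 33^2 ≡ 31 * 24 * 14 * 10 * 15 * 17 * 14 (mod 43).
Accumulate the product:
31 * 24 = 744 ≡ 13
13 * 14 = 182 ≡ 10
10 * 10 = 100 ≡ 14
14 * 15 = 210 ≡ 38
38 * 17 = 646 ≡ 1
1 * 14 = 14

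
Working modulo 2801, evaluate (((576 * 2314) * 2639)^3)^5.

2620

576 * 2314 = 1332864 ≡ 2389 (mod 2801)
2389 * 2639 = 6304571 ≡ 2321 (mod 2801)
(2321)^3 ≡ 2684 (mod 2801)
(2684)^5 ≡ 2620 (mod 2801)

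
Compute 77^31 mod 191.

31 in binary is 11111, i.e. 31 = 16 + 8 + 4 + 2 + 1.
77^1 ≡ 77 (mod 191)
77^2 ≡ 77^2 = 5929 ≡ 8 (mod 191)
77^4 ≡ 8^2 = 64 (mod 191)
77^8 ≡ 64^2 = 4096 ≡ 85 (mod 191)
77^16 ≡ 85^2 = 7225 ≡ 158 (mod 191)
77^31 = 77^16 × 77^8 × 77^4 × 77^2 × 77^1 ≡ 158 × 85 × 64 × 8 × 77 (mod 191).
Accumulate the product:
158 × 85 = 13430 ≡ 60
60 × 64 = 3840 ≡ 20
20 × 8 = 160
160 × 77 = 12320 ≡ 96

96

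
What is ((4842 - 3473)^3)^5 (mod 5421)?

1780

4842 - 3473 = 1369
(1369)^3 ≡ 5056 (mod 5421)
(5056)^5 ≡ 1780 (mod 5421)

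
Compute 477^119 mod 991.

477^1 ≡ 477 (mod 991)
477^2 ≡ 477^2 = 227529 ≡ 590 (mod 991)
477^4 ≡ 590^2 = 348100 ≡ 259 (mod 991)
477^8 ≡ 259^2 = 67081 ≡ 684 (mod 991)
477^16 ≡ 684^2 = 467856 ≡ 104 (mod 991)
477^32 ≡ 104^2 = 10816 ≡ 906 (mod 991)
477^64 ≡ 906^2 = 820836 ≡ 288 (mod 991)
477^119 = 477^64 * 477^32 * 477^16 * 477^4 * 477^2 * 477^1 ≡ 288 * 906 * 104 * 259 * 590 * 477 (mod 991).
Accumulate the product:
288 * 906 = 260928 ≡ 295
295 * 104 = 30680 ≡ 950
950 * 259 = 246050 ≡ 282
282 * 590 = 166380 ≡ 883
883 * 477 = 421191 ≡ 16

16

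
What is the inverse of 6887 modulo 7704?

7704 = 1*6887 + 817
6887 = 8*817 + 351
817 = 2*351 + 115
351 = 3*115 + 6
115 = 19*6 + 1
6 = 6*1 + 0
gcd(6887, 7704) = 1, so the inverse exists.
Back-substitute for 1:
1 = 1*115 − 19*6
  = −19*351 + 58*115
  = 58*817 − 135*351
  = −135*6887 + 1138*817
  = 1138*7704 − 1273*6887
So 6887⁻¹ ≡ −1273 ≡ 6431 (mod 7704).

6431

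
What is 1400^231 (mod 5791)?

Using repeated squaring:
1400^1 ≡ 1400 (mod 5791)
1400^2 ≡ 1400^2 = 1960000 ≡ 2642 (mod 5791)
1400^4 ≡ 2642^2 = 6980164 ≡ 2009 (mod 5791)
1400^8 ≡ 2009^2 = 4036081 ≡ 5545 (mod 5791)
1400^16 ≡ 5545^2 = 30747025 ≡ 2606 (mod 5791)
1400^32 ≡ 2606^2 = 6791236 ≡ 4184 (mod 5791)
1400^64 ≡ 4184^2 = 17505856 ≡ 5454 (mod 5791)
1400^128 ≡ 5454^2 = 29746116 ≡ 3540 (mod 5791)
1400^231 = 1400^128 * 1400^64 * 1400^32 * 1400^4 * 1400^2 * 1400^1 ≡ 3540 * 5454 * 4184 * 2009 * 2642 * 1400 (mod 5791).
Accumulate the product:
3540 * 5454 = 19307160 ≡ 5757
5757 * 4184 = 24087288 ≡ 2519
2519 * 2009 = 5060671 ≡ 5128
5128 * 2642 = 13548176 ≡ 3027
3027 * 1400 = 4237800 ≡ 4579

4579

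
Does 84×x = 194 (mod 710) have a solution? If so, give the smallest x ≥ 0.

gcd(84, 710) = 2, and 2 | 194, so solutions exist.
Divide through by 2: 42×x ≡ 97 (mod 355).
42⁻¹ ≡ 93 (mod 355).
x ≡ 93×97 ≡ 146 (mod 355).
The smallest non-negative solution is x = 146.

146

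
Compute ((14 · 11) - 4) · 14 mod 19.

14 · 11 = 154 ≡ 2 (mod 19)
2 - 4 = -2 ≡ 17 (mod 19)
17 · 14 = 238 ≡ 10 (mod 19)

10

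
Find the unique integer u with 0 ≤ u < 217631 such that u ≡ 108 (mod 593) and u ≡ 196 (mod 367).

593⁻¹ mod 367: 593*190 ≡ 1 (mod 367), so 593⁻¹ ≡ 190.
u = 108 + 593*((196 − 108)*190 mod 367) = 108 + 593*205 = 121673.
Check: 121673 mod 593 = 108, 121673 mod 367 = 196. ✓

121673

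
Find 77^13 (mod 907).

Using repeated squaring:
13 in binary is 1101, i.e. 13 = 8 + 4 + 1.
77^1 ≡ 77 (mod 907)
77^2 ≡ 77^2 = 5929 ≡ 487 (mod 907)
77^4 ≡ 487^2 = 237169 ≡ 442 (mod 907)
77^8 ≡ 442^2 = 195364 ≡ 359 (mod 907)
77^13 = 77^8 × 77^4 × 77^1 ≡ 359 × 442 × 77 (mod 907).
Accumulate the product:
359 × 442 = 158678 ≡ 860
860 × 77 = 66220 ≡ 9

9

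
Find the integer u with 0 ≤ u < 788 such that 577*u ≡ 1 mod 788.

788 = 1×577 + 211
577 = 2×211 + 155
211 = 1×155 + 56
155 = 2×56 + 43
56 = 1×43 + 13
43 = 3×13 + 4
13 = 3×4 + 1
4 = 4×1 + 0
gcd(577, 788) = 1, so the inverse exists.
Bézout: 1 = 134×788 − 183×577.
So 577⁻¹ ≡ −183 ≡ 605 (mod 788).

605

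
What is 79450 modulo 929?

79450 = 85×929 + 485, so 79450 ≡ 485 (mod 929).

485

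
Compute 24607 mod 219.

79

24607 = 112×219 + 79, so 24607 ≡ 79 (mod 219).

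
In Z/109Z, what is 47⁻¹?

109 = 2×47 + 15
47 = 3×15 + 2
15 = 7×2 + 1
2 = 2×1 + 0
gcd(47, 109) = 1, so the inverse exists.
Back-substitute for 1:
1 = 1×15 − 7×2
  = −7×47 + 22×15
  = 22×109 − 51×47
So 47⁻¹ ≡ −51 ≡ 58 (mod 109).

58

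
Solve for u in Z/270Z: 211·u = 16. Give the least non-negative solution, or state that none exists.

gcd(211, 270) = 1, so a unique solution mod 270 exists.
211⁻¹ ≡ 151 (mod 270).
u ≡ 151·16 ≡ 256 (mod 270).

256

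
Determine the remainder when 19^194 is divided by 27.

194 in binary is 11000010, i.e. 194 = 128 + 64 + 2.
19^1 ≡ 19 (mod 27)
19^2 ≡ 19^2 = 361 ≡ 10 (mod 27)
19^4 ≡ 10^2 = 100 ≡ 19 (mod 27)
19^8 ≡ 19^2 = 361 ≡ 10 (mod 27)
19^16 ≡ 10^2 = 100 ≡ 19 (mod 27)
19^32 ≡ 19^2 = 361 ≡ 10 (mod 27)
19^64 ≡ 10^2 = 100 ≡ 19 (mod 27)
19^128 ≡ 19^2 = 361 ≡ 10 (mod 27)
19^194 = 19^128 * 19^64 * 19^2 ≡ 10 * 19 * 10 (mod 27).
Accumulate the product:
10 * 19 = 190 ≡ 1
1 * 10 = 10

10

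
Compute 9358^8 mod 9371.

3913

9358^1 ≡ 9358 (mod 9371)
9358^2 ≡ 9358^2 = 87572164 ≡ 169 (mod 9371)
9358^4 ≡ 169^2 = 28561 ≡ 448 (mod 9371)
9358^8 ≡ 448^2 = 200704 ≡ 3913 (mod 9371)
So 9358^8 ≡ 3913 (mod 9371).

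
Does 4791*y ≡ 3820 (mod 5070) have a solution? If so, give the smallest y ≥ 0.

no solution

gcd(4791, 5070) = 3, and 3 does not divide 3820.
So the congruence has no solution.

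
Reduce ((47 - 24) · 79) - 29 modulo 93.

47 - 24 = 23
23 · 79 = 1817 ≡ 50 (mod 93)
50 - 29 = 21

21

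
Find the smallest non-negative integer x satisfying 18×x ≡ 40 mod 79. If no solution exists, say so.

gcd(18, 79) = 1, so a unique solution mod 79 exists.
18⁻¹ ≡ 22 (mod 79).
x ≡ 22×40 ≡ 11 (mod 79).

11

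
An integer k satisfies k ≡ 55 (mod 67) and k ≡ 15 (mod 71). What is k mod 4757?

67⁻¹ mod 71: 67×53 ≡ 1 (mod 71), so 67⁻¹ ≡ 53.
k = 55 + 67×((15 − 55)×53 mod 71) = 55 + 67×10 = 725.

725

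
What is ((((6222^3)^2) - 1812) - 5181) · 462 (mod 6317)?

1128

(6222)^3 ≡ 1737 (mod 6317)
(1737)^2 ≡ 3960 (mod 6317)
3960 - 1812 = 2148
2148 - 5181 = -3033 ≡ 3284 (mod 6317)
3284 · 462 = 1517208 ≡ 1128 (mod 6317)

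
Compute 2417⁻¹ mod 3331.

3167

Apply the Euclidean algorithm and back-substitute:
3331 = 1*2417 + 914
2417 = 2*914 + 589
914 = 1*589 + 325
589 = 1*325 + 264
325 = 1*264 + 61
264 = 4*61 + 20
61 = 3*20 + 1
20 = 20*1 + 0
gcd(2417, 3331) = 1, so the inverse exists.
Bézout: 1 = 119*3331 − 164*2417.
So 2417⁻¹ ≡ −164 ≡ 3167 (mod 3331).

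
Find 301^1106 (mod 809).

Using repeated squaring:
1106 in binary is 10001010010, i.e. 1106 = 1024 + 64 + 16 + 2.
301^1 ≡ 301 (mod 809)
301^2 ≡ 301^2 = 90601 ≡ 802 (mod 809)
301^4 ≡ 802^2 = 643204 ≡ 49 (mod 809)
301^8 ≡ 49^2 = 2401 ≡ 783 (mod 809)
301^16 ≡ 783^2 = 613089 ≡ 676 (mod 809)
301^32 ≡ 676^2 = 456976 ≡ 700 (mod 809)
301^64 ≡ 700^2 = 490000 ≡ 555 (mod 809)
301^128 ≡ 555^2 = 308025 ≡ 605 (mod 809)
301^256 ≡ 605^2 = 366025 ≡ 357 (mod 809)
301^512 ≡ 357^2 = 127449 ≡ 436 (mod 809)
301^1024 ≡ 436^2 = 190096 ≡ 790 (mod 809)
301^1106 = 301^1024 · 301^64 · 301^16 · 301^2 ≡ 790 · 555 · 676 · 802 (mod 809).
Accumulate the product:
790 · 555 = 438450 ≡ 781
781 · 676 = 527956 ≡ 488
488 · 802 = 391376 ≡ 629

629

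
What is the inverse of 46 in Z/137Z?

137 = 2·46 + 45
46 = 1·45 + 1
45 = 45·1 + 0
gcd(46, 137) = 1, so the inverse exists.
Back-substitute for 1:
1 = 1·46 − 1·45
  = −1·137 + 3·46
So 46⁻¹ ≡ 3 (mod 137).

3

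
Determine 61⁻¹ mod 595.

556

By the extended Euclidean algorithm:
595 = 9×61 + 46
61 = 1×46 + 15
46 = 3×15 + 1
15 = 15×1 + 0
gcd(61, 595) = 1, so the inverse exists.
Back-substitute for 1:
1 = 1×46 − 3×15
  = −3×61 + 4×46
  = 4×595 − 39×61
So 61⁻¹ ≡ −39 ≡ 556 (mod 595).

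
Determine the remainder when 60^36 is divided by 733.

580

Using repeated squaring:
36 in binary is 100100, i.e. 36 = 32 + 4.
60^1 ≡ 60 (mod 733)
60^2 ≡ 60^2 = 3600 ≡ 668 (mod 733)
60^4 ≡ 668^2 = 446224 ≡ 560 (mod 733)
60^8 ≡ 560^2 = 313600 ≡ 609 (mod 733)
60^16 ≡ 609^2 = 370881 ≡ 716 (mod 733)
60^32 ≡ 716^2 = 512656 ≡ 289 (mod 733)
60^36 = 60^32 × 60^4 ≡ 289 × 560 (mod 733).
289 × 560 = 161840 ≡ 580 (mod 733).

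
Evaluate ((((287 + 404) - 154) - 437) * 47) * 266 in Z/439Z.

367

287 + 404 = 691 ≡ 252 (mod 439)
252 - 154 = 98
98 - 437 = -339 ≡ 100 (mod 439)
100 * 47 = 4700 ≡ 310 (mod 439)
310 * 266 = 82460 ≡ 367 (mod 439)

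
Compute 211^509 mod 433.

Using repeated squaring:
211^1 ≡ 211 (mod 433)
211^2 ≡ 211^2 = 44521 ≡ 355 (mod 433)
211^4 ≡ 355^2 = 126025 ≡ 22 (mod 433)
211^8 ≡ 22^2 = 484 ≡ 51 (mod 433)
211^16 ≡ 51^2 = 2601 ≡ 3 (mod 433)
211^32 ≡ 3^2 = 9 (mod 433)
211^64 ≡ 9^2 = 81 (mod 433)
211^128 ≡ 81^2 = 6561 ≡ 66 (mod 433)
211^256 ≡ 66^2 = 4356 ≡ 26 (mod 433)
211^509 = 211^256 * 211^128 * 211^64 * 211^32 * 211^16 * 211^8 * 211^4 * 211^1 ≡ 26 * 66 * 81 * 9 * 3 * 51 * 22 * 211 (mod 433).
Accumulate the product:
26 * 66 = 1716 ≡ 417
417 * 81 = 33777 ≡ 3
3 * 9 = 27
27 * 3 = 81
81 * 51 = 4131 ≡ 234
234 * 22 = 5148 ≡ 385
385 * 211 = 81235 ≡ 264

264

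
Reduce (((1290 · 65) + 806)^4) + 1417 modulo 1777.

975

1290 · 65 = 83850 ≡ 331 (mod 1777)
331 + 806 = 1137
(1137)^4 ≡ 1335 (mod 1777)
1335 + 1417 = 2752 ≡ 975 (mod 1777)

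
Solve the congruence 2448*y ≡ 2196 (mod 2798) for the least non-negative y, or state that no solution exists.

gcd(2448, 2798) = 2, and 2 | 2196, so solutions exist.
Divide through by 2: 1224*y = 1098 (mod 1399).
1224⁻¹ ≡ 1391 (mod 1399).
y ≡ 1391*1098 ≡ 1009 (mod 1399).
The smallest non-negative solution is y = 1009.

1009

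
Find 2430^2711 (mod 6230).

2711 in binary is 101010010111, i.e. 2711 = 2048 + 512 + 128 + 16 + 4 + 2 + 1.
2430^1 ≡ 2430 (mod 6230)
2430^2 ≡ 2430^2 = 5904900 ≡ 5090 (mod 6230)
2430^4 ≡ 5090^2 = 25908100 ≡ 3760 (mod 6230)
2430^8 ≡ 3760^2 = 14137600 ≡ 1730 (mod 6230)
2430^16 ≡ 1730^2 = 2992900 ≡ 2500 (mod 6230)
2430^32 ≡ 2500^2 = 6250000 ≡ 1310 (mod 6230)
2430^64 ≡ 1310^2 = 1716100 ≡ 2850 (mod 6230)
2430^128 ≡ 2850^2 = 8122500 ≡ 4810 (mod 6230)
2430^256 ≡ 4810^2 = 23136100 ≡ 4110 (mod 6230)
2430^512 ≡ 4110^2 = 16892100 ≡ 2570 (mod 6230)
2430^1024 ≡ 2570^2 = 6604900 ≡ 1100 (mod 6230)
2430^2048 ≡ 1100^2 = 1210000 ≡ 1380 (mod 6230)
2430^2711 = 2430^2048 × 2430^512 × 2430^128 × 2430^16 × 2430^4 × 2430^2 × 2430^1 ≡ 1380 × 2570 × 4810 × 2500 × 3760 × 5090 × 2430 (mod 6230).
Accumulate the product:
1380 × 2570 = 3546600 ≡ 1730
1730 × 4810 = 8321300 ≡ 4250
4250 × 2500 = 10625000 ≡ 2850
2850 × 3760 = 10716000 ≡ 400
400 × 5090 = 2036000 ≡ 5020
5020 × 2430 = 12198600 ≡ 260

260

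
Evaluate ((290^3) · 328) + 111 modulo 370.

81

(290)^3 ≡ 80 (mod 370)
80 · 328 = 26240 ≡ 340 (mod 370)
340 + 111 = 451 ≡ 81 (mod 370)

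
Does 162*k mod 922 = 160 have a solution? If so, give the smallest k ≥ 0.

388

gcd(162, 922) = 2, and 2 | 160, so solutions exist.
Divide through by 2: 81*k mod 461 = 80.
81⁻¹ ≡ 74 (mod 461).
k ≡ 74*80 ≡ 388 (mod 461).
The smallest non-negative solution is k = 388.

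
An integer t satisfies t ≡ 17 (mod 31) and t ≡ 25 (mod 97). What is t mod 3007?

2838

31⁻¹ mod 97: 31·72 ≡ 1 (mod 97), so 31⁻¹ ≡ 72.
t = 17 + 31·((25 − 17)·72 mod 97) = 17 + 31·91 = 2838.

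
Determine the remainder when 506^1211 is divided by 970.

816

Compute successive squares:
1211 in binary is 10010111011, i.e. 1211 = 1024 + 128 + 32 + 16 + 8 + 2 + 1.
506^1 ≡ 506 (mod 970)
506^2 ≡ 506^2 = 256036 ≡ 926 (mod 970)
506^4 ≡ 926^2 = 857476 ≡ 966 (mod 970)
506^8 ≡ 966^2 = 933156 ≡ 16 (mod 970)
506^16 ≡ 16^2 = 256 (mod 970)
506^32 ≡ 256^2 = 65536 ≡ 546 (mod 970)
506^64 ≡ 546^2 = 298116 ≡ 326 (mod 970)
506^128 ≡ 326^2 = 106276 ≡ 546 (mod 970)
506^256 ≡ 546^2 = 298116 ≡ 326 (mod 970)
506^512 ≡ 326^2 = 106276 ≡ 546 (mod 970)
506^1024 ≡ 546^2 = 298116 ≡ 326 (mod 970)
506^1211 = 506^1024 × 506^128 × 506^32 × 506^16 × 506^8 × 506^2 × 506^1 ≡ 326 × 546 × 546 × 256 × 16 × 926 × 506 (mod 970).
Accumulate the product:
326 × 546 = 177996 ≡ 486
486 × 546 = 265356 ≡ 546
546 × 256 = 139776 ≡ 96
96 × 16 = 1536 ≡ 566
566 × 926 = 524116 ≡ 316
316 × 506 = 159896 ≡ 816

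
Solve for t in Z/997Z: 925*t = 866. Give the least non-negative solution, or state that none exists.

gcd(925, 997) = 1, so a unique solution mod 997 exists.
925⁻¹ ≡ 180 (mod 997).
t ≡ 180*866 ≡ 348 (mod 997).

348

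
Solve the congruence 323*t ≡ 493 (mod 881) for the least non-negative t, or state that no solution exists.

187

gcd(323, 881) = 1, so a unique solution mod 881 exists.
323⁻¹ ≡ 851 (mod 881).
t ≡ 851*493 ≡ 187 (mod 881).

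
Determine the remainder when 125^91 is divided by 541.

By square-and-multiply:
125^1 ≡ 125 (mod 541)
125^2 ≡ 125^2 = 15625 ≡ 477 (mod 541)
125^4 ≡ 477^2 = 227529 ≡ 309 (mod 541)
125^8 ≡ 309^2 = 95481 ≡ 265 (mod 541)
125^16 ≡ 265^2 = 70225 ≡ 436 (mod 541)
125^32 ≡ 436^2 = 190096 ≡ 205 (mod 541)
125^64 ≡ 205^2 = 42025 ≡ 368 (mod 541)
125^91 = 125^64 · 125^16 · 125^8 · 125^2 · 125^1 ≡ 368 · 436 · 265 · 477 · 125 (mod 541).
Accumulate the product:
368 · 436 = 160448 ≡ 312
312 · 265 = 82680 ≡ 448
448 · 477 = 213696 ≡ 1
1 · 125 = 125

125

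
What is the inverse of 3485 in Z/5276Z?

3753

5276 = 1*3485 + 1791
3485 = 1*1791 + 1694
1791 = 1*1694 + 97
1694 = 17*97 + 45
97 = 2*45 + 7
45 = 6*7 + 3
7 = 2*3 + 1
3 = 3*1 + 0
gcd(3485, 5276) = 1, so the inverse exists.
Bézout: 1 = 1006*5276 − 1523*3485.
So 3485⁻¹ ≡ −1523 ≡ 3753 (mod 5276).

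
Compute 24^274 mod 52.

36

Compute successive squares:
274 in binary is 100010010, i.e. 274 = 256 + 16 + 2.
24^1 ≡ 24 (mod 52)
24^2 ≡ 24^2 = 576 ≡ 4 (mod 52)
24^4 ≡ 4^2 = 16 (mod 52)
24^8 ≡ 16^2 = 256 ≡ 48 (mod 52)
24^16 ≡ 48^2 = 2304 ≡ 16 (mod 52)
24^32 ≡ 16^2 = 256 ≡ 48 (mod 52)
24^64 ≡ 48^2 = 2304 ≡ 16 (mod 52)
24^128 ≡ 16^2 = 256 ≡ 48 (mod 52)
24^256 ≡ 48^2 = 2304 ≡ 16 (mod 52)
24^274 = 24^256 × 24^16 × 24^2 ≡ 16 × 16 × 4 (mod 52).
Accumulate the product:
16 × 16 = 256 ≡ 48
48 × 4 = 192 ≡ 36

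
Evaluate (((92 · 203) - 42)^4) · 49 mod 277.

92 · 203 = 18676 ≡ 117 (mod 277)
117 - 42 = 75
(75)^4 ≡ 23 (mod 277)
23 · 49 = 1127 ≡ 19 (mod 277)

19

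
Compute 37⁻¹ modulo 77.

25

Run the extended Euclidean algorithm:
77 = 2×37 + 3
37 = 12×3 + 1
3 = 3×1 + 0
gcd(37, 77) = 1, so the inverse exists.
Bézout: 1 = −12×77 + 25×37.
So 37⁻¹ ≡ 25 (mod 77).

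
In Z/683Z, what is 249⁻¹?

683 = 2·249 + 185
249 = 1·185 + 64
185 = 2·64 + 57
64 = 1·57 + 7
57 = 8·7 + 1
7 = 7·1 + 0
gcd(249, 683) = 1, so the inverse exists.
Back-substitute for 1:
1 = 1·57 − 8·7
  = −8·64 + 9·57
  = 9·185 − 26·64
  = −26·249 + 35·185
  = 35·683 − 96·249
So 249⁻¹ ≡ −96 ≡ 587 (mod 683).

587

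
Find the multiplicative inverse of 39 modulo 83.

Apply the Euclidean algorithm and back-substitute:
83 = 2×39 + 5
39 = 7×5 + 4
5 = 1×4 + 1
4 = 4×1 + 0
gcd(39, 83) = 1, so the inverse exists.
Bézout: 1 = 8×83 − 17×39.
So 39⁻¹ ≡ −17 ≡ 66 (mod 83).

66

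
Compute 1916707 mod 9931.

1916707 = 193×9931 + 24, so 1916707 ≡ 24 (mod 9931).

24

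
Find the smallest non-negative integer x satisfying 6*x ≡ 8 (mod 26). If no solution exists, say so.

10

gcd(6, 26) = 2, and 2 | 8, so solutions exist.
Divide through by 2: 3*x = 4 (mod 13).
3⁻¹ ≡ 9 (mod 13).
x ≡ 9*4 ≡ 10 (mod 13).
The smallest non-negative solution is x = 10.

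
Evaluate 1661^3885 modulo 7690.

By square-and-multiply:
3885 in binary is 111100101101, i.e. 3885 = 2048 + 1024 + 512 + 256 + 32 + 8 + 4 + 1.
1661^1 ≡ 1661 (mod 7690)
1661^2 ≡ 1661^2 = 2758921 ≡ 5901 (mod 7690)
1661^4 ≡ 5901^2 = 34821801 ≡ 1481 (mod 7690)
1661^8 ≡ 1481^2 = 2193361 ≡ 1711 (mod 7690)
1661^16 ≡ 1711^2 = 2927521 ≡ 5321 (mod 7690)
1661^32 ≡ 5321^2 = 28313041 ≡ 6151 (mod 7690)
1661^64 ≡ 6151^2 = 37834801 ≡ 1 (mod 7690)
1661^128 ≡ 1^2 = 1 (mod 7690)
1661^256 ≡ 1^2 = 1 (mod 7690)
1661^512 ≡ 1^2 = 1 (mod 7690)
1661^1024 ≡ 1^2 = 1 (mod 7690)
1661^2048 ≡ 1^2 = 1 (mod 7690)
1661^3885 = 1661^2048 · 1661^1024 · 1661^512 · 1661^256 · 1661^32 · 1661^8 · 1661^4 · 1661^1 ≡ 1 · 1 · 1 · 1 · 6151 · 1711 · 1481 · 1661 (mod 7690).
Accumulate the product:
1 · 1 = 1
1 · 1 = 1
1 · 1 = 1
1 · 6151 = 6151
6151 · 1711 = 10524361 ≡ 4441
4441 · 1481 = 6577121 ≡ 2171
2171 · 1661 = 3606031 ≡ 7111

7111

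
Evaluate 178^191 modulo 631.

191 in binary is 10111111, i.e. 191 = 128 + 32 + 16 + 8 + 4 + 2 + 1.
178^1 ≡ 178 (mod 631)
178^2 ≡ 178^2 = 31684 ≡ 134 (mod 631)
178^4 ≡ 134^2 = 17956 ≡ 288 (mod 631)
178^8 ≡ 288^2 = 82944 ≡ 283 (mod 631)
178^16 ≡ 283^2 = 80089 ≡ 583 (mod 631)
178^32 ≡ 583^2 = 339889 ≡ 411 (mod 631)
178^64 ≡ 411^2 = 168921 ≡ 444 (mod 631)
178^128 ≡ 444^2 = 197136 ≡ 264 (mod 631)
178^191 = 178^128 · 178^32 · 178^16 · 178^8 · 178^4 · 178^2 · 178^1 ≡ 264 · 411 · 583 · 283 · 288 · 134 · 178 (mod 631).
Accumulate the product:
264 · 411 = 108504 ≡ 603
603 · 583 = 351549 ≡ 82
82 · 283 = 23206 ≡ 490
490 · 288 = 141120 ≡ 407
407 · 134 = 54538 ≡ 272
272 · 178 = 48416 ≡ 460

460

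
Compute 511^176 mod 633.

176 in binary is 10110000, i.e. 176 = 128 + 32 + 16.
511^1 ≡ 511 (mod 633)
511^2 ≡ 511^2 = 261121 ≡ 325 (mod 633)
511^4 ≡ 325^2 = 105625 ≡ 547 (mod 633)
511^8 ≡ 547^2 = 299209 ≡ 433 (mod 633)
511^16 ≡ 433^2 = 187489 ≡ 121 (mod 633)
511^32 ≡ 121^2 = 14641 ≡ 82 (mod 633)
511^64 ≡ 82^2 = 6724 ≡ 394 (mod 633)
511^128 ≡ 394^2 = 155236 ≡ 151 (mod 633)
511^176 = 511^128 * 511^32 * 511^16 ≡ 151 * 82 * 121 (mod 633).
Accumulate the product:
151 * 82 = 12382 ≡ 355
355 * 121 = 42955 ≡ 544

544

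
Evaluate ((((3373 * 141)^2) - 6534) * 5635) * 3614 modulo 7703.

6665

3373 * 141 = 475593 ≡ 5710 (mod 7703)
(5710)^2 ≡ 5004 (mod 7703)
5004 - 6534 = -1530 ≡ 6173 (mod 7703)
6173 * 5635 = 34784855 ≡ 5810 (mod 7703)
5810 * 3614 = 20997340 ≡ 6665 (mod 7703)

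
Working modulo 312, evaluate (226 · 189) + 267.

226 · 189 = 42714 ≡ 282 (mod 312)
282 + 267 = 549 ≡ 237 (mod 312)

237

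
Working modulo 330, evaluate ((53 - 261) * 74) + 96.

53 - 261 = -208 ≡ 122 (mod 330)
122 * 74 = 9028 ≡ 118 (mod 330)
118 + 96 = 214

214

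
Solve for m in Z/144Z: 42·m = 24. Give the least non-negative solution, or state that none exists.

4

gcd(42, 144) = 6, and 6 | 24, so solutions exist.
Divide through by 6: 7·m = 4 (mod 24).
7⁻¹ ≡ 7 (mod 24).
m ≡ 7·4 ≡ 4 (mod 24).
The smallest non-negative solution is m = 4.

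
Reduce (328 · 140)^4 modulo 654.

328 · 140 = 45920 ≡ 140 (mod 654)
(140)^4 ≡ 400 (mod 654)

400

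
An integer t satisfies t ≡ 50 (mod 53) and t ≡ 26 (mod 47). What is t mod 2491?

2329

53⁻¹ mod 47: 53×8 ≡ 1 (mod 47), so 53⁻¹ ≡ 8.
t = 50 + 53×((26 − 50)×8 mod 47) = 50 + 53×43 = 2329.
Check: 2329 mod 53 = 50, 2329 mod 47 = 26. ✓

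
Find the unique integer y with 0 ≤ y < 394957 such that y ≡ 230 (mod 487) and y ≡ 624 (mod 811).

84968

487⁻¹ mod 811: 487×408 ≡ 1 (mod 811), so 487⁻¹ ≡ 408.
y = 230 + 487×((624 − 230)×408 mod 811) = 230 + 487×174 = 84968.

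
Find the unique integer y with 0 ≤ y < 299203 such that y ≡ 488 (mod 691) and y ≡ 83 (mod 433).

691⁻¹ mod 433: 691*240 ≡ 1 (mod 433), so 691⁻¹ ≡ 240.
y = 488 + 691*((83 − 488)*240 mod 433) = 488 + 691*225 = 155963.

155963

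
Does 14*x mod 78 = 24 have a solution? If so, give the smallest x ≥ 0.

gcd(14, 78) = 2, and 2 | 24, so solutions exist.
Divide through by 2: 7*x ≡ 12 mod 39.
7⁻¹ ≡ 28 (mod 39).
x ≡ 28*12 ≡ 24 (mod 39).
The smallest non-negative solution is x = 24.

24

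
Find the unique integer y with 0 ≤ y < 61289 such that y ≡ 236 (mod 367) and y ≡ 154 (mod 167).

14182

367⁻¹ mod 167: 367·81 ≡ 1 (mod 167), so 367⁻¹ ≡ 81.
y = 236 + 367·((154 − 236)·81 mod 167) = 236 + 367·38 = 14182.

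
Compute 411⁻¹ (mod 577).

504

Run the extended Euclidean algorithm:
577 = 1*411 + 166
411 = 2*166 + 79
166 = 2*79 + 8
79 = 9*8 + 7
8 = 1*7 + 1
7 = 7*1 + 0
gcd(411, 577) = 1, so the inverse exists.
Bézout: 1 = 52*577 − 73*411.
So 411⁻¹ ≡ −73 ≡ 504 (mod 577).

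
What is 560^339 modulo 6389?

4093

Compute successive squares:
560^1 ≡ 560 (mod 6389)
560^2 ≡ 560^2 = 313600 ≡ 539 (mod 6389)
560^4 ≡ 539^2 = 290521 ≡ 3016 (mod 6389)
560^8 ≡ 3016^2 = 9096256 ≡ 4709 (mod 6389)
560^16 ≡ 4709^2 = 22174681 ≡ 4851 (mod 6389)
560^32 ≡ 4851^2 = 23532201 ≡ 1514 (mod 6389)
560^64 ≡ 1514^2 = 2292196 ≡ 4934 (mod 6389)
560^128 ≡ 4934^2 = 24344356 ≡ 2266 (mod 6389)
560^256 ≡ 2266^2 = 5134756 ≡ 4389 (mod 6389)
560^339 = 560^256 · 560^64 · 560^16 · 560^2 · 560^1 ≡ 4389 · 4934 · 4851 · 539 · 560 (mod 6389).
Accumulate the product:
4389 · 4934 = 21655326 ≡ 3005
3005 · 4851 = 14577255 ≡ 3946
3946 · 539 = 2126894 ≡ 5746
5746 · 560 = 3217760 ≡ 4093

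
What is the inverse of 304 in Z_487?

322

487 = 1·304 + 183
304 = 1·183 + 121
183 = 1·121 + 62
121 = 1·62 + 59
62 = 1·59 + 3
59 = 19·3 + 2
3 = 1·2 + 1
2 = 2·1 + 0
gcd(304, 487) = 1, so the inverse exists.
Back-substitute for 1:
1 = 1·3 − 1·2
  = −1·59 + 20·3
  = 20·62 − 21·59
  = −21·121 + 41·62
  = 41·183 − 62·121
  = −62·304 + 103·183
  = 103·487 − 165·304
So 304⁻¹ ≡ −165 ≡ 322 (mod 487).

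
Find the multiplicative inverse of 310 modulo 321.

321 = 1·310 + 11
310 = 28·11 + 2
11 = 5·2 + 1
2 = 2·1 + 0
gcd(310, 321) = 1, so the inverse exists.
Bézout: 1 = 141·321 − 146·310.
So 310⁻¹ ≡ −146 ≡ 175 (mod 321).

175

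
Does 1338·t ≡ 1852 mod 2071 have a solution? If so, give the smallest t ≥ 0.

1704

gcd(1338, 2071) = 1, so a unique solution mod 2071 exists.
1338⁻¹ ≡ 1893 (mod 2071).
t ≡ 1893·1852 ≡ 1704 (mod 2071).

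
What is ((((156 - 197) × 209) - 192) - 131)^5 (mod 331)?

259

156 - 197 = -41 ≡ 290 (mod 331)
290 × 209 = 60610 ≡ 37 (mod 331)
37 - 192 = -155 ≡ 176 (mod 331)
176 - 131 = 45
(45)^5 ≡ 259 (mod 331)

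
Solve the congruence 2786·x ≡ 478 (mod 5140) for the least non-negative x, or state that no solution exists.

gcd(2786, 5140) = 2, and 2 | 478, so solutions exist.
Divide through by 2: 1393·x ≡ 239 mod 2570.
1393⁻¹ ≡ 1987 (mod 2570).
x ≡ 1987·239 ≡ 2013 (mod 2570).
The smallest non-negative solution is x = 2013.

2013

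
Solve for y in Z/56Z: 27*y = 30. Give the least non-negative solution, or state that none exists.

gcd(27, 56) = 1, so a unique solution mod 56 exists.
27⁻¹ ≡ 27 (mod 56).
y ≡ 27*30 ≡ 26 (mod 56).

26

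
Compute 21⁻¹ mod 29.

18

29 = 1*21 + 8
21 = 2*8 + 5
8 = 1*5 + 3
5 = 1*3 + 2
3 = 1*2 + 1
2 = 2*1 + 0
gcd(21, 29) = 1, so the inverse exists.
Back-substitute for 1:
1 = 1*3 − 1*2
  = −1*5 + 2*3
  = 2*8 − 3*5
  = −3*21 + 8*8
  = 8*29 − 11*21
So 21⁻¹ ≡ −11 ≡ 18 (mod 29).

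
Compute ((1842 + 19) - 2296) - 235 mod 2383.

1842 + 19 = 1861
1861 - 2296 = -435 ≡ 1948 (mod 2383)
1948 - 235 = 1713

1713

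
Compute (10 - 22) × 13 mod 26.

0

10 - 22 = -12 ≡ 14 (mod 26)
14 × 13 = 182 ≡ 0 (mod 26)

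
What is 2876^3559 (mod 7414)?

3559 in binary is 110111100111, i.e. 3559 = 2048 + 1024 + 256 + 128 + 64 + 32 + 4 + 2 + 1.
2876^1 ≡ 2876 (mod 7414)
2876^2 ≡ 2876^2 = 8271376 ≡ 4766 (mod 7414)
2876^4 ≡ 4766^2 = 22714756 ≡ 5674 (mod 7414)
2876^8 ≡ 5674^2 = 32194276 ≡ 2688 (mod 7414)
2876^16 ≡ 2688^2 = 7225344 ≡ 4108 (mod 7414)
2876^32 ≡ 4108^2 = 16875664 ≡ 1400 (mod 7414)
2876^64 ≡ 1400^2 = 1960000 ≡ 2704 (mod 7414)
2876^128 ≡ 2704^2 = 7311616 ≡ 1412 (mod 7414)
2876^256 ≡ 1412^2 = 1993744 ≡ 6792 (mod 7414)
2876^512 ≡ 6792^2 = 46131264 ≡ 1356 (mod 7414)
2876^1024 ≡ 1356^2 = 1838736 ≡ 64 (mod 7414)
2876^2048 ≡ 64^2 = 4096 (mod 7414)
2876^3559 = 2876^2048 * 2876^1024 * 2876^256 * 2876^128 * 2876^64 * 2876^32 * 2876^4 * 2876^2 * 2876^1 ≡ 4096 * 64 * 6792 * 1412 * 2704 * 1400 * 5674 * 4766 * 2876 (mod 7414).
Accumulate the product:
4096 * 64 = 262144 ≡ 2654
2654 * 6792 = 18025968 ≡ 2534
2534 * 1412 = 3578008 ≡ 4460
4460 * 2704 = 12059840 ≡ 4676
4676 * 1400 = 6546400 ≡ 7252
7252 * 5674 = 41147848 ≡ 148
148 * 4766 = 705368 ≡ 1038
1038 * 2876 = 2985288 ≡ 4860

4860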